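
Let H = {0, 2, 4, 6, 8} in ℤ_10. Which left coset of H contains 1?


1 + H = {1 + h (mod 10) : h ∈ H}
1+0=1, 1+2=3, 1+4=5, 1+6=7, 1+8=9

1 + H = {1, 3, 5, 7, 9}


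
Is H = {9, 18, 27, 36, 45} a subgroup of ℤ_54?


Subgroup test for H = {9, 18, 27, 36, 45} in (ℤ_54, +):
(1) 0 ∈ H? No
(2) Closure: for all a,b ∈ H, (a+b) mod 54 ∈ H? No  [counterexample: 9 + 45 = 0 ∉ H]
(3) Inverses: for all a ∈ H, -a mod 54 ∈ H? Yes

No, H is not a subgroup of ℤ_54


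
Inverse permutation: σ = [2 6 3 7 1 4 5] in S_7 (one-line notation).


To find σ⁻¹, swap domain and range:
σ(1) = 2 → σ⁻¹(2) = 1
σ(2) = 6 → σ⁻¹(6) = 2
σ(3) = 3 → σ⁻¹(3) = 3
σ(4) = 7 → σ⁻¹(7) = 4
σ(5) = 1 → σ⁻¹(1) = 5
σ(6) = 4 → σ⁻¹(4) = 6
σ(7) = 5 → σ⁻¹(5) = 7

σ⁻¹ = [5 1 3 6 7 2 4]


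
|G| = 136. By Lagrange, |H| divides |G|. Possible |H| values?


Lagrange's theorem: |H| divides |G|
|G| = 136
Divisors of 136: 1, 2, 4, 8, 17, 34, 68, 136

Possible subgroup orders: {1, 2, 4, 8, 17, 34, 68, 136}


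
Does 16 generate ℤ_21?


g generates ℤ_n iff gcd(g, n) = 1
gcd(16, 21) = 1
Since gcd = 1, 16 is a generator.

Yes, 16 generates ℤ_21


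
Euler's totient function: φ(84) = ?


Factor n: 84 = 2^2 × 3 × 7
φ(n) = n · ∏(1 - 1/p) over distinct primes p | n
φ(84) = 84 · (1 - 1/2) · (1 - 1/3) · (1 - 1/7) = 24

φ(84) = 24


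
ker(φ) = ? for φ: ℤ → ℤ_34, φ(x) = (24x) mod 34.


Kernel = preimage of identity
ker(φ) = {x ∈ ℤ : 24x ≡ 0 (mod 34)}. gcd(24,34) = 2, so 24x ≡ 0 (mod 34) ⟺ x ≡ 0 (mod 34/2 = 17). Hence ker(φ) = 17ℤ

ker(φ) = 17ℤ


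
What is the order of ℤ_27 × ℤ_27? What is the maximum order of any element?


|ℤ_27 × ℤ_27| = 27 × 27 = 729
Max element order = lcm(27,27) = 27
Cyclic? No (gcd=27)

|ℤ_27×ℤ_27| = 729, max element order = 27


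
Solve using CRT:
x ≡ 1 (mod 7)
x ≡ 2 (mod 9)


m₁ = 7, m₂ = 9, gcd = 1, so CRT applies. M = m₁·m₂ = 63
Let M₁ = M/m₁ = 9, M₂ = M/m₂ = 7
Find y₁ ≡ M₁⁻¹ (mod m₁): 9⁻¹ ≡ 4 (mod 7)
Find y₂ ≡ M₂⁻¹ (mod m₂): 7⁻¹ ≡ 4 (mod 9)
x = a₁·M₁·y₁ + a₂·M₂·y₂ = 1·9·4 + 2·7·4 = 92
Reduce mod 63: x ≡ 29
Check: 29 mod 7 = 1 ✓, 29 mod 9 = 2 ✓

x ≡ 29 (mod 63)


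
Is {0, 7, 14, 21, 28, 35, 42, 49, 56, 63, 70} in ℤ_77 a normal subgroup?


H = {0, 7, 14, 21, 28, 35, 42, 49, 56, 63, 70} in ℤ_77
ℤ_77 is abelian; every subgroup of an abelian group is normal

Yes, normal subgroup


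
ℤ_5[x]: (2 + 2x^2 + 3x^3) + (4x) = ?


Add coefficients mod 5:
x^0: 2 + 0 = 2 (mod 5)
x^1: 0 + 4 = 4 (mod 5)
x^2: 2 + 0 = 2 (mod 5)
x^3: 3 + 0 = 3 (mod 5)
Result: 2 + 4x + 2x^2 + 3x^3

f + g = 2 + 4x + 2x^2 + 3x^3


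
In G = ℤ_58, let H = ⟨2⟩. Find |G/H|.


|⟨2⟩| = n / gcd(2, 58) = 58 / 2 = 29
H is normal (ℤ_58 is abelian).
|G/H| = |G| / |H| = 58 / 29 = 2

|G/H| = 2


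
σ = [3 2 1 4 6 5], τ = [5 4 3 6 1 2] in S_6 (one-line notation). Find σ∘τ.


σ∘τ: apply τ first, then σ
1 →τ 5 →σ 6
2 →τ 4 →σ 4
3 →τ 3 →σ 1
4 →τ 6 →σ 5
5 →τ 1 →σ 3
6 →τ 2 →σ 2

σ∘τ = [6 4 1 5 3 2]


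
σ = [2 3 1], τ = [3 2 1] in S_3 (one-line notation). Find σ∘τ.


σ∘τ: apply τ first, then σ
1 →τ 3 →σ 1
2 →τ 2 →σ 3
3 →τ 1 →σ 2

σ∘τ = [1 3 2]


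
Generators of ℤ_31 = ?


g generates ℤ_n iff gcd(g,n) = 1
Prime factors of 31: 31
Generators are g ∈ {1,...,30} not divisible by any of these primes.
Generators: {1, 2, 3, 4, 5, 6, 7, 8, 9, 10, 11, 12, 13, 14, 15, 16, 17, 18, 19, 20, 21, 22, 23, 24, 25, 26, 27, 28, 29, 30}
Number of generators = φ(31) = 30

Generators of ℤ_31 = {1, 2, 3, 4, 5, 6, 7, 8, 9, 10, 11, 12, 13, 14, 15, 16, 17, 18, 19, 20, 21, 22, 23, 24, 25, 26, 27, 28, 29, 30}


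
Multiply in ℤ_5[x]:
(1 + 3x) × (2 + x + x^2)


Expand and collect like terms; reduce coefficients mod 5:
x^0: 1·2 = 2 ≡ 2 (mod 5)
x^1: 1·1 + 3·2 = 7 ≡ 2 (mod 5)
x^2: 1·1 + 3·1 = 4 ≡ 4 (mod 5)
x^3: 3·1 = 3 ≡ 3 (mod 5)
Result: 2 + 2x + 4x^2 + 3x^3

f · g = 2 + 2x + 4x^2 + 3x^3


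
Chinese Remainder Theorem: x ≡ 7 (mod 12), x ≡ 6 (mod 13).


m₁ = 12, m₂ = 13, gcd = 1, so CRT applies. M = m₁·m₂ = 156
Let M₁ = M/m₁ = 13, M₂ = M/m₂ = 12
Find y₁ ≡ M₁⁻¹ (mod m₁): 13⁻¹ ≡ 1 (mod 12)
Find y₂ ≡ M₂⁻¹ (mod m₂): 12⁻¹ ≡ 12 (mod 13)
x = a₁·M₁·y₁ + a₂·M₂·y₂ = 7·13·1 + 6·12·12 = 955
Reduce mod 156: x ≡ 19
Check: 19 mod 12 = 7 ✓, 19 mod 13 = 6 ✓

x ≡ 19 (mod 156)


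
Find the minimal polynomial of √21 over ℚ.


√21 satisfies x² - 21 = 0, irreducible over ℚ since 21 is squarefree

Minimal polynomial: x² - 21


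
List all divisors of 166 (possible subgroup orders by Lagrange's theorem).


Lagrange's theorem: |H| divides |G|
|G| = 166
Divisors of 166: 1, 2, 83, 166

Possible subgroup orders: {1, 2, 83, 166}


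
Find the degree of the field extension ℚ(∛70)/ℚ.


∛70 has minimal polynomial x³ - 70 (irreducible over ℚ since 70 is not a perfect cube)

[ℚ(∛70)/ℚ] = 3


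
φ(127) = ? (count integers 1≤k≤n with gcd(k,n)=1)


Factor n: 127 = 127
φ(n) = n · ∏(1 - 1/p) over distinct primes p | n
φ(127) = 127 · (1 - 1/127) = 126

φ(127) = 126


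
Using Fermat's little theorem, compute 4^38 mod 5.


Fermat's little theorem: if p is prime and gcd(a,p)=1, then a^(p-1) ≡ 1 (mod p)
p = 5 is prime, gcd(4,5) = 1
Reduce exponent: 38 mod 4 = 2
So 4^38 ≡ 4^2 (mod 5)
4^2 mod 5 = 1

4^38 ≡ 1 (mod 5)


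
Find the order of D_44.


|D_n| = 2n (n rotations and n reflections)
|D_44| = 2×44 = 88

|D_44| = 88


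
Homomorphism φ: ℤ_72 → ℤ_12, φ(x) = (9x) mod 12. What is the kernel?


Kernel = preimage of identity
ker(φ) = {x ∈ ℤ_72 : 9x ≡ 0 (mod 12)}. Since 12 | 72, φ is well-defined. The kernel is the cyclic subgroup ⟨4⟩ of ℤ_72 (order 18), i.e. {0, 4, 8, 12, 16, 20, 24, 28, 32, 36, 40, 44, 48, 52, 56, 60, 64, 68}

ker(φ) = {0, 4, 8, 12, 16, 20, 24, 28, 32, 36, 40, 44, 48, 52, 56, 60, 64, 68}


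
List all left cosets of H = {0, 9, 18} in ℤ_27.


H = {0, 9, 18}, |H| = 3
Number of cosets = |G|/|H| = 27/3 = 9
0 + H = {0, 9, 18}
1 + H = {1, 10, 19}
2 + H = {2, 11, 20}
3 + H = {3, 12, 21}
4 + H = {4, 13, 22}
5 + H = {5, 14, 23}
6 + H = {6, 15, 24}
7 + H = {7, 16, 25}
8 + H = {8, 17, 26}

Cosets: 0+H={0,9,18}; 1+H={1,10,19}; 2+H={2,11,20}; 3+H={3,12,21}; 4+H={4,13,22}; 5+H={5,14,23}; 6+H={6,15,24}; 7+H={7,16,25}; 8+H={8,17,26}


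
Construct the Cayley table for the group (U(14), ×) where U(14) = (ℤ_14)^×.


Elements: {1, 3, 5, 9, 11, 13}
Operation: multiplication mod 14
Entry (a, b) = (a × b) mod 14

Cayley table:
   |  1 |  3 |  5 |  9 | 11 | 13
 1 |  1 |  3 |  5 |  9 | 11 | 13
 3 |  3 |  9 |  1 | 13 |  5 | 11
 5 |  5 |  1 | 11 |  3 | 13 |  9
 9 |  9 | 13 |  3 | 11 |  1 |  5
11 | 11 |  5 | 13 |  1 |  9 |  3
13 | 13 | 11 |  9 |  5 |  3 |  1


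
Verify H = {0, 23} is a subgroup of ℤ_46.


Subgroup test for H = {0, 23} in (ℤ_46, +):
(1) 0 ∈ H? Yes
(2) Closure: for all a,b ∈ H, (a+b) mod 46 ∈ H? Yes
(3) Inverses: for all a ∈ H, -a mod 46 ∈ H? Yes

Yes, H is a subgroup of ℤ_46


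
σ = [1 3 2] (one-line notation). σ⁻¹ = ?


To find σ⁻¹, swap domain and range:
σ(1) = 1 → σ⁻¹(1) = 1
σ(2) = 3 → σ⁻¹(3) = 2
σ(3) = 2 → σ⁻¹(2) = 3

σ⁻¹ = [1 3 2]


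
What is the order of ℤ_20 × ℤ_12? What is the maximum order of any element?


|ℤ_20 × ℤ_12| = 20 × 12 = 240
Max element order = lcm(20,12) = 60
Cyclic? No (gcd=4)

|ℤ_20×ℤ_12| = 240, max element order = 60


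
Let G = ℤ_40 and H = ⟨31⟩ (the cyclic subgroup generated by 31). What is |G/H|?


|⟨31⟩| = n / gcd(31, 40) = 40 / 1 = 40
H is normal (ℤ_40 is abelian).
|G/H| = |G| / |H| = 40 / 40 = 1

|G/H| = 1


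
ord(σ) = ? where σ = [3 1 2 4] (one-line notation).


Cycle decomposition: (1 3 2)
Cycle lengths: 3
Order = lcm(3) = 3

ord(σ) = 3


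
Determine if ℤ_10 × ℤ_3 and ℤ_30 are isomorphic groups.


Comparing ℤ_10 × ℤ_3 and ℤ_30:
gcd(10,3) = 1, so ℤ_10 × ℤ_3 ≅ ℤ_30 (CRT)

Yes, ℤ_10 × ℤ_3 ≅ ℤ_30


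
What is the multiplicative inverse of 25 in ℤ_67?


Use the extended Euclidean algorithm to write 1 = 25·s + 67·t; then s mod 67 is the inverse.
Euclidean algorithm:
  25 = 0·67 + 25
  67 = 2·25 + 17
  25 = 1·17 + 8
  17 = 2·8 + 1
  8 = 8·1 + 0
gcd(25,67) = 1
Back-substitution gives: 25·(-8) + 67·(3) = 1
So 25⁻¹ ≡ -8 ≡ 59 (mod 67)
Check: 25 × 59 = 1475 ≡ 1 (mod 67) ✓

25⁻¹ ≡ 59 (mod 67)


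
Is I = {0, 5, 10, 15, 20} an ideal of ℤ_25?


Check ideal conditions for I = {0, 5, 10, 15, 20} in ℤ_25:
(1) I is an additive subgroup? Yes
(2) For r ∈ ℤ_25 and a ∈ I: r·a ∈ I? Yes

Yes, I is an ideal of ℤ_25


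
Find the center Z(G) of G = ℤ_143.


Z(G) = {g ∈ G | gx = xg for all x ∈ G}
ℤ_143 is abelian, so Z(G) = G

Z(ℤ_143) = ℤ_143


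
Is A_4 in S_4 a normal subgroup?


H = A_4 in S_4
A_4 has index 2 in S_4, and every subgroup of index 2 is normal

Yes, normal subgroup


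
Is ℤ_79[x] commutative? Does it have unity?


ℤ_79 is a field (n prime), so ℤ_79[x] is a commutative integral domain with unity
Commutative: Yes
Integral domain: Yes
Has unity: Yes

ℤ_79[x]: Commutative=Yes, Unity=Yes


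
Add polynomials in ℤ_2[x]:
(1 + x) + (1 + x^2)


Add coefficients mod 2:
x^0: 1 + 1 = 0 (mod 2)
x^1: 1 + 0 = 1 (mod 2)
x^2: 0 + 1 = 1 (mod 2)
Result: x + x^2

f + g = x + x^2


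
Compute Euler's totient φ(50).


Factor n: 50 = 2 × 5^2
φ(n) = n · ∏(1 - 1/p) over distinct primes p | n
φ(50) = 50 · (1 - 1/2) · (1 - 1/5) = 20

φ(50) = 20


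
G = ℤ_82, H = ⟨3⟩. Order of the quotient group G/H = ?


|⟨3⟩| = n / gcd(3, 82) = 82 / 1 = 82
H is normal (ℤ_82 is abelian).
|G/H| = |G| / |H| = 82 / 82 = 1

|G/H| = 1


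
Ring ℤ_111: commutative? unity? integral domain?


ℤ_111 is a commutative ring with unity 1; 111 = 3×37 is composite, so 3·37 ≡ 0 gives zero divisors (not an integral domain)
Commutative: Yes
Integral domain: No
Has unity: Yes

ℤ_111: Commutative=Yes, Unity=Yes


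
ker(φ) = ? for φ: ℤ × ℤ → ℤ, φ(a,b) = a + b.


Kernel = preimage of identity
ker(φ) = {(a,b) ∈ ℤ² | a+b = 0} = {(a,-a) | a ∈ ℤ}

ker(φ) = {(a,-a) | a ∈ ℤ}


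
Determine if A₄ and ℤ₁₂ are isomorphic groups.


Comparing A₄ and ℤ₁₂:
A₄ is non-abelian, ℤ₁₂ is abelian

No, A₄ ≇ ℤ₁₂


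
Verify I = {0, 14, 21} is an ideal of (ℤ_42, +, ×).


Check ideal conditions for I = {0, 14, 21} in ℤ_42:
(1) I is an additive subgroup? No
(2) For r ∈ ℤ_42 and a ∈ I: r·a ∈ I? No  [counterexample: r=2, a=14, r·a mod 42 = 28 ∉ I]

No, I is not an ideal of ℤ_42


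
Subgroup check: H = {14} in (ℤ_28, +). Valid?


Subgroup test for H = {14} in (ℤ_28, +):
(1) 0 ∈ H? No
(2) Closure: for all a,b ∈ H, (a+b) mod 28 ∈ H? No  [counterexample: 14 + 14 = 0 ∉ H]
(3) Inverses: for all a ∈ H, -a mod 28 ∈ H? Yes

No, H is not a subgroup of ℤ_28


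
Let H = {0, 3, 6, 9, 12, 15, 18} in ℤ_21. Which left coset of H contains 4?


4 + H = {4 + h (mod 21) : h ∈ H}
4+0=4, 4+3=7, 4+6=10, 4+9=13, 4+12=16, 4+15=19, 4+18=1
4 + H = {1, 4, 7, 10, 13, 16, 19} = 1 + H

4 + H = {1, 4, 7, 10, 13, 16, 19}


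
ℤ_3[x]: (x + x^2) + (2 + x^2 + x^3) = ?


Add coefficients mod 3:
x^0: 0 + 2 = 2 (mod 3)
x^1: 1 + 0 = 1 (mod 3)
x^2: 1 + 1 = 2 (mod 3)
x^3: 0 + 1 = 1 (mod 3)
Result: 2 + x + 2x^2 + x^3

f + g = 2 + x + 2x^2 + x^3


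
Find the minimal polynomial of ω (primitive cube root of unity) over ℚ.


ω satisfies x² + x + 1 = 0 (the cyclotomic polynomial Φ₃)

Minimal polynomial: x² + x + 1


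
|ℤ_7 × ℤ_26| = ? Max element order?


|ℤ_7 × ℤ_26| = 7 × 26 = 182
Max element order = lcm(7,26) = 182
Cyclic? Yes (gcd=1)

|ℤ_7×ℤ_26| = 182, max element order = 182


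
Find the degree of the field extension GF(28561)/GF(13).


GF(28561) = GF(13^4), so the extension degree is 4

[GF(28561)/GF(13)] = 4


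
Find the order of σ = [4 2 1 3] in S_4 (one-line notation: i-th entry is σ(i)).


Cycle decomposition: (1 4 3)
Cycle lengths: 3
Order = lcm(3) = 3

ord(σ) = 3


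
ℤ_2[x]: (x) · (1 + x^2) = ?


Expand and collect like terms; reduce coefficients mod 2:
x^0: 0·1 = 0 ≡ 0 (mod 2)
x^1: 0·0 + 1·1 = 1 ≡ 1 (mod 2)
x^2: 0·1 + 1·0 = 0 ≡ 0 (mod 2)
x^3: 1·1 = 1 ≡ 1 (mod 2)
Result: x + x^3

f · g = x + x^3


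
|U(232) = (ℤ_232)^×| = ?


U(n) is the group of units mod n; |U(n)| = φ(n)
|U(232)| = φ(232) = 112

|U(232) = (ℤ_232)^×| = 112


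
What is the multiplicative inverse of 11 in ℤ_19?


Use the extended Euclidean algorithm to write 1 = 11·s + 19·t; then s mod 19 is the inverse.
Euclidean algorithm:
  11 = 0·19 + 11
  19 = 1·11 + 8
  11 = 1·8 + 3
  8 = 2·3 + 2
  3 = 1·2 + 1
  2 = 2·1 + 0
gcd(11,19) = 1
Back-substitution gives: 11·(7) + 19·(-4) = 1
So 11⁻¹ ≡ 7 ≡ 7 (mod 19)
Check: 11 × 7 = 77 ≡ 1 (mod 19) ✓

11⁻¹ ≡ 7 (mod 19)


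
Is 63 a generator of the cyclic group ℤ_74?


g generates ℤ_n iff gcd(g, n) = 1
gcd(63, 74) = 1
Since gcd = 1, 63 is a generator.

Yes, 63 generates ℤ_74


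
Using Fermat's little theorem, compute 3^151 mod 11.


Fermat's little theorem: if p is prime and gcd(a,p)=1, then a^(p-1) ≡ 1 (mod p)
p = 11 is prime, gcd(3,11) = 1
Reduce exponent: 151 mod 10 = 1
So 3^151 ≡ 3^1 (mod 11)
3^1 mod 11 = 3

3^151 ≡ 3 (mod 11)


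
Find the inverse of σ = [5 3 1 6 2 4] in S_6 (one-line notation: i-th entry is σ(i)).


To find σ⁻¹, swap domain and range:
σ(1) = 5 → σ⁻¹(5) = 1
σ(2) = 3 → σ⁻¹(3) = 2
σ(3) = 1 → σ⁻¹(1) = 3
σ(4) = 6 → σ⁻¹(6) = 4
σ(5) = 2 → σ⁻¹(2) = 5
σ(6) = 4 → σ⁻¹(4) = 6

σ⁻¹ = [3 5 2 6 1 4]


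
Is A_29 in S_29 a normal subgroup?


H = A_29 in S_29
A_29 has index 2 in S_29, and every subgroup of index 2 is normal

Yes, normal subgroup


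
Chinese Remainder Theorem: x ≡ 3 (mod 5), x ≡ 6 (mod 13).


m₁ = 5, m₂ = 13, gcd = 1, so CRT applies. M = m₁·m₂ = 65
Let M₁ = M/m₁ = 13, M₂ = M/m₂ = 5
Find y₁ ≡ M₁⁻¹ (mod m₁): 13⁻¹ ≡ 2 (mod 5)
Find y₂ ≡ M₂⁻¹ (mod m₂): 5⁻¹ ≡ 8 (mod 13)
x = a₁·M₁·y₁ + a₂·M₂·y₂ = 3·13·2 + 6·5·8 = 318
Reduce mod 65: x ≡ 58
Check: 58 mod 5 = 3 ✓, 58 mod 13 = 6 ✓

x ≡ 58 (mod 65)


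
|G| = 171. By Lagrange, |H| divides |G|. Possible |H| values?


Lagrange's theorem: |H| divides |G|
|G| = 171
Divisors of 171: 1, 3, 9, 19, 57, 171

Possible subgroup orders: {1, 3, 9, 19, 57, 171}


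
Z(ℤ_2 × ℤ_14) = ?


Z(G) = {g ∈ G | gx = xg for all x ∈ G}
Direct product of abelian groups is abelian, so Z(G) = G

Z(ℤ_2 × ℤ_14) = ℤ_2 × ℤ_14


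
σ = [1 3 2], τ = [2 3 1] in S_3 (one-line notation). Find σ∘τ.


σ∘τ: apply τ first, then σ
1 →τ 2 →σ 3
2 →τ 3 →σ 2
3 →τ 1 →σ 1

σ∘τ = [3 2 1]


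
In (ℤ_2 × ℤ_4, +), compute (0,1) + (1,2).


Operation: componentwise addition mod (2, 4)
(0,1) + (1,2) = ((a₁+b₁) mod 2, (a₂+b₂) mod 4) with a = (0,1), b = (1,2)

(0,1) + (1,2) = (1,3)


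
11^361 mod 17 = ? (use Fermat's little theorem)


Fermat's little theorem: if p is prime and gcd(a,p)=1, then a^(p-1) ≡ 1 (mod p)
p = 17 is prime, gcd(11,17) = 1
Reduce exponent: 361 mod 16 = 9
So 11^361 ≡ 11^9 (mod 17)
11^9 mod 17 = 6

11^361 ≡ 6 (mod 17)


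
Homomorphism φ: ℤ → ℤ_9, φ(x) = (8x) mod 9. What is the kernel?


Kernel = preimage of identity
ker(φ) = {x ∈ ℤ : 8x ≡ 0 (mod 9)}. gcd(8,9) = 1, so 8x ≡ 0 (mod 9) ⟺ x ≡ 0 (mod 9/1 = 9). Hence ker(φ) = 9ℤ

ker(φ) = 9ℤ


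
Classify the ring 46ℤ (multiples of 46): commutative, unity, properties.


46ℤ is a commutative ring under +,× but has no multiplicative identity (1 ∉ 46ℤ); it has no zero divisors, but without unity it is not an integral domain
Commutative: Yes
Integral domain: No
Has unity: No

46ℤ (multiples of 46): Commutative=Yes, Unity=No


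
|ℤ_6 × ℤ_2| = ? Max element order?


|ℤ_6 × ℤ_2| = 6 × 2 = 12
Max element order = lcm(6,2) = 6
Cyclic? No (gcd=2)

|ℤ_6×ℤ_2| = 12, max element order = 6


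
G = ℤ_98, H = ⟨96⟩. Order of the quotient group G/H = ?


|⟨96⟩| = n / gcd(96, 98) = 98 / 2 = 49
H is normal (ℤ_98 is abelian).
|G/H| = |G| / |H| = 98 / 49 = 2

|G/H| = 2


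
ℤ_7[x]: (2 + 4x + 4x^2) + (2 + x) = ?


Add coefficients mod 7:
x^0: 2 + 2 = 4 (mod 7)
x^1: 4 + 1 = 5 (mod 7)
x^2: 4 + 0 = 4 (mod 7)
Result: 4 + 5x + 4x^2

f + g = 4 + 5x + 4x^2


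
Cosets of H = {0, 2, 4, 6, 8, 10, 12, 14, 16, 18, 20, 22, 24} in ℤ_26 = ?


H = {0, 2, 4, 6, 8, 10, 12, 14, 16, 18, 20, 22, 24}, |H| = 13
Number of cosets = |G|/|H| = 26/13 = 2
0 + H = {0, 2, 4, 6, 8, 10, 12, 14, 16, 18, 20, 22, 24}
1 + H = {1, 3, 5, 7, 9, 11, 13, 15, 17, 19, 21, 23, 25}

Cosets: 0+H={0,2,4,6,8,10,12,14,16,18,20,22,24}; 1+H={1,3,5,7,9,11,13,15,17,19,21,23,25}


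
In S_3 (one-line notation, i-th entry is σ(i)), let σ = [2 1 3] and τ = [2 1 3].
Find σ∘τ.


σ∘τ: apply τ first, then σ
1 →τ 2 →σ 1
2 →τ 1 →σ 2
3 →τ 3 →σ 3

σ∘τ = [1 2 3]


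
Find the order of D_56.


|D_n| = 2n (n rotations and n reflections)
|D_56| = 2×56 = 112

|D_56| = 112


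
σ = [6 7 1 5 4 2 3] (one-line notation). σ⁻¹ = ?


To find σ⁻¹, swap domain and range:
σ(1) = 6 → σ⁻¹(6) = 1
σ(2) = 7 → σ⁻¹(7) = 2
σ(3) = 1 → σ⁻¹(1) = 3
σ(4) = 5 → σ⁻¹(5) = 4
σ(5) = 4 → σ⁻¹(4) = 5
σ(6) = 2 → σ⁻¹(2) = 6
σ(7) = 3 → σ⁻¹(3) = 7

σ⁻¹ = [3 6 7 5 4 1 2]


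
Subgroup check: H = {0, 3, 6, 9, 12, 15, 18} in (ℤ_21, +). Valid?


Subgroup test for H = {0, 3, 6, 9, 12, 15, 18} in (ℤ_21, +):
(1) 0 ∈ H? Yes
(2) Closure: for all a,b ∈ H, (a+b) mod 21 ∈ H? Yes
(3) Inverses: for all a ∈ H, -a mod 21 ∈ H? Yes

Yes, H is a subgroup of ℤ_21


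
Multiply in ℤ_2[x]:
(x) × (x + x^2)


Expand and collect like terms; reduce coefficients mod 2:
x^0: 0·0 = 0 ≡ 0 (mod 2)
x^1: 0·1 + 1·0 = 0 ≡ 0 (mod 2)
x^2: 0·1 + 1·1 = 1 ≡ 1 (mod 2)
x^3: 1·1 = 1 ≡ 1 (mod 2)
Result: x^2 + x^3

f · g = x^2 + x^3


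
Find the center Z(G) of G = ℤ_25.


Z(G) = {g ∈ G | gx = xg for all x ∈ G}
ℤ_25 is abelian, so Z(G) = G

Z(ℤ_25) = ℤ_25


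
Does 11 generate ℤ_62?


g generates ℤ_n iff gcd(g, n) = 1
gcd(11, 62) = 1
Since gcd = 1, 11 is a generator.

Yes, 11 generates ℤ_62


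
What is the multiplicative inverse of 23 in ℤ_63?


Use the extended Euclidean algorithm to write 1 = 23·s + 63·t; then s mod 63 is the inverse.
Euclidean algorithm:
  23 = 0·63 + 23
  63 = 2·23 + 17
  23 = 1·17 + 6
  17 = 2·6 + 5
  6 = 1·5 + 1
  5 = 5·1 + 0
gcd(23,63) = 1
Back-substitution gives: 23·(11) + 63·(-4) = 1
So 23⁻¹ ≡ 11 ≡ 11 (mod 63)
Check: 23 × 11 = 253 ≡ 1 (mod 63) ✓

23⁻¹ ≡ 11 (mod 63)


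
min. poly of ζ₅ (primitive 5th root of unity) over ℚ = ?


ζ₅ is a root of Φ₅(x) = x⁴ + x³ + x² + x + 1, irreducible over ℚ

Minimal polynomial: x⁴ + x³ + x² + x + 1


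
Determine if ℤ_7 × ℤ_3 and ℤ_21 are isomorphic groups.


Comparing ℤ_7 × ℤ_3 and ℤ_21:
gcd(7,3) = 1, so ℤ_7 × ℤ_3 ≅ ℤ_21 (CRT)

Yes, ℤ_7 × ℤ_3 ≅ ℤ_21


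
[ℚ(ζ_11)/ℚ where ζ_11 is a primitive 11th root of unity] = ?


[ℚ(ζ_n):ℚ] = deg Φ_n(x) = φ(n). Here φ(11) = 10

[ℚ(ζ_11)/ℚ where ζ_11 is a primitive 11th root of unity] = 10


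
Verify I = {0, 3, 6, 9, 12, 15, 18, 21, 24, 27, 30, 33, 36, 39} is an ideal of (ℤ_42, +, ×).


Check ideal conditions for I = {0, 3, 6, 9, 12, 15, 18, 21, 24, 27, 30, 33, 36, 39} in ℤ_42:
(1) I is an additive subgroup? Yes
(2) For r ∈ ℤ_42 and a ∈ I: r·a ∈ I? Yes

Yes, I is an ideal of ℤ_42


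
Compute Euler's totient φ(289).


Factor n: 289 = 17^2
φ(n) = n · ∏(1 - 1/p) over distinct primes p | n
φ(289) = 289 · (1 - 1/17) = 272

φ(289) = 272


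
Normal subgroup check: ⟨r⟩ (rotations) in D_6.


H = ⟨r⟩ (rotations) in D_6
The rotation subgroup ⟨r⟩ has index 2 in D_6, so it is normal

Yes, normal subgroup


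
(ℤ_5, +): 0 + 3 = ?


Operation: addition mod 5
0 + 3 = (a + b) mod 5 with a = 0, b = 3

0 + 3 = 3


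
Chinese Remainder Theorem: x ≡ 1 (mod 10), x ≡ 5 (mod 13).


m₁ = 10, m₂ = 13, gcd = 1, so CRT applies. M = m₁·m₂ = 130
Let M₁ = M/m₁ = 13, M₂ = M/m₂ = 10
Find y₁ ≡ M₁⁻¹ (mod m₁): 13⁻¹ ≡ 7 (mod 10)
Find y₂ ≡ M₂⁻¹ (mod m₂): 10⁻¹ ≡ 4 (mod 13)
x = a₁·M₁·y₁ + a₂·M₂·y₂ = 1·13·7 + 5·10·4 = 291
Reduce mod 130: x ≡ 31
Check: 31 mod 10 = 1 ✓, 31 mod 13 = 5 ✓

x ≡ 31 (mod 130)


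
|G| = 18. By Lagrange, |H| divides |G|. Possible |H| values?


Lagrange's theorem: |H| divides |G|
|G| = 18
Divisors of 18: 1, 2, 3, 6, 9, 18

Possible subgroup orders: {1, 2, 3, 6, 9, 18}


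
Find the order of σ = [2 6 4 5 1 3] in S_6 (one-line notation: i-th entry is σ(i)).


Cycle decomposition: (1 2 6 3 4 5)
Cycle lengths: 6
Order = lcm(6) = 6

ord(σ) = 6


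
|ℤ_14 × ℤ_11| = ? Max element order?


|ℤ_14 × ℤ_11| = 14 × 11 = 154
Max element order = lcm(14,11) = 154
Cyclic? Yes (gcd=1)

|ℤ_14×ℤ_11| = 154, max element order = 154


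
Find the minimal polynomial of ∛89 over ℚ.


∛89 satisfies x³ - 89 = 0, irreducible over ℚ (no rational root; 89 is not a perfect cube)

Minimal polynomial: x³ - 89


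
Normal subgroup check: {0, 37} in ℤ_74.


H = {0, 37} in ℤ_74
ℤ_74 is abelian; every subgroup of an abelian group is normal

Yes, normal subgroup


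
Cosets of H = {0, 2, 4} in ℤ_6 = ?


H = {0, 2, 4}, |H| = 3
Number of cosets = |G|/|H| = 6/3 = 2
0 + H = {0, 2, 4}
1 + H = {1, 3, 5}

Cosets: 0+H={0,2,4}; 1+H={1,3,5}


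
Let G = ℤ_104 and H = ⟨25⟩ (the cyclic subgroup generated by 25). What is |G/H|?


|⟨25⟩| = n / gcd(25, 104) = 104 / 1 = 104
H is normal (ℤ_104 is abelian).
|G/H| = |G| / |H| = 104 / 104 = 1

|G/H| = 1


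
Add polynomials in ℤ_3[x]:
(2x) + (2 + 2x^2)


Add coefficients mod 3:
x^0: 0 + 2 = 2 (mod 3)
x^1: 2 + 0 = 2 (mod 3)
x^2: 0 + 2 = 2 (mod 3)
Result: 2 + 2x + 2x^2

f + g = 2 + 2x + 2x^2


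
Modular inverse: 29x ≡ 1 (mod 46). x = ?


Use the extended Euclidean algorithm to write 1 = 29·s + 46·t; then s mod 46 is the inverse.
Euclidean algorithm:
  29 = 0·46 + 29
  46 = 1·29 + 17
  29 = 1·17 + 12
  17 = 1·12 + 5
  12 = 2·5 + 2
  5 = 2·2 + 1
  2 = 2·1 + 0
gcd(29,46) = 1
Back-substitution gives: 29·(-19) + 46·(12) = 1
So 29⁻¹ ≡ -19 ≡ 27 (mod 46)
Check: 29 × 27 = 783 ≡ 1 (mod 46) ✓

29⁻¹ ≡ 27 (mod 46)


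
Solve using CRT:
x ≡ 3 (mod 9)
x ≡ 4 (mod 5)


m₁ = 9, m₂ = 5, gcd = 1, so CRT applies. M = m₁·m₂ = 45
Let M₁ = M/m₁ = 5, M₂ = M/m₂ = 9
Find y₁ ≡ M₁⁻¹ (mod m₁): 5⁻¹ ≡ 2 (mod 9)
Find y₂ ≡ M₂⁻¹ (mod m₂): 9⁻¹ ≡ 4 (mod 5)
x = a₁·M₁·y₁ + a₂·M₂·y₂ = 3·5·2 + 4·9·4 = 174
Reduce mod 45: x ≡ 39
Check: 39 mod 9 = 3 ✓, 39 mod 5 = 4 ✓

x ≡ 39 (mod 45)


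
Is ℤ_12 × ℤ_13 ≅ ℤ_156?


Comparing ℤ_12 × ℤ_13 and ℤ_156:
gcd(12,13) = 1, so ℤ_12 × ℤ_13 ≅ ℤ_156 (CRT)

Yes, ℤ_12 × ℤ_13 ≅ ℤ_156


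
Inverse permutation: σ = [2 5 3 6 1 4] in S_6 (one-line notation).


To find σ⁻¹, swap domain and range:
σ(1) = 2 → σ⁻¹(2) = 1
σ(2) = 5 → σ⁻¹(5) = 2
σ(3) = 3 → σ⁻¹(3) = 3
σ(4) = 6 → σ⁻¹(6) = 4
σ(5) = 1 → σ⁻¹(1) = 5
σ(6) = 4 → σ⁻¹(4) = 6

σ⁻¹ = [5 1 3 6 2 4]


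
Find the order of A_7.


|A_n| = n!/2 (even permutations)
|A_7| = 7!/2 = 5040/2 = 2520

|A_7| = 2520


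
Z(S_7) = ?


Z(G) = {g ∈ G | gx = xg for all x ∈ G}
S_n is non-abelian for n ≥ 3; Z(S_7) is trivial

Z(S_7) = {e}


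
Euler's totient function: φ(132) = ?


Factor n: 132 = 2^2 × 3 × 11
φ(n) = n · ∏(1 - 1/p) over distinct primes p | n
φ(132) = 132 · (1 - 1/2) · (1 - 1/3) · (1 - 1/11) = 40

φ(132) = 40


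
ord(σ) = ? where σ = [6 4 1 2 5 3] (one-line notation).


Cycle decomposition: (1 6 3) (2 4)
Cycle lengths: 3, 2
Order = lcm(3, 2) = 6

ord(σ) = 6


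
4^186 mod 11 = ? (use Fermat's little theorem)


Fermat's little theorem: if p is prime and gcd(a,p)=1, then a^(p-1) ≡ 1 (mod p)
p = 11 is prime, gcd(4,11) = 1
Reduce exponent: 186 mod 10 = 6
So 4^186 ≡ 4^6 (mod 11)
4^6 mod 11 = 4

4^186 ≡ 4 (mod 11)


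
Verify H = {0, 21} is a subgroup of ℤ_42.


Subgroup test for H = {0, 21} in (ℤ_42, +):
(1) 0 ∈ H? Yes
(2) Closure: for all a,b ∈ H, (a+b) mod 42 ∈ H? Yes
(3) Inverses: for all a ∈ H, -a mod 42 ∈ H? Yes

Yes, H is a subgroup of ℤ_42


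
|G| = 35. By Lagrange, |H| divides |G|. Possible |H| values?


Lagrange's theorem: |H| divides |G|
|G| = 35
Divisors of 35: 1, 5, 7, 35

Possible subgroup orders: {1, 5, 7, 35}


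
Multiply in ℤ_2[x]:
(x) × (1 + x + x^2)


Expand and collect like terms; reduce coefficients mod 2:
x^0: 0·1 = 0 ≡ 0 (mod 2)
x^1: 0·1 + 1·1 = 1 ≡ 1 (mod 2)
x^2: 0·1 + 1·1 = 1 ≡ 1 (mod 2)
x^3: 1·1 = 1 ≡ 1 (mod 2)
Result: x + x^2 + x^3

f · g = x + x^2 + x^3


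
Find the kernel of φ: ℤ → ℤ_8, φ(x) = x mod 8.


Kernel = preimage of identity
ker(φ) = {x ∈ ℤ : x ≡ 0 (mod 8)} = 8ℤ = {0, ±8, ±16, ...}

ker(φ) = 8ℤ


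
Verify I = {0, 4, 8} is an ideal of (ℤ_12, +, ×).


Check ideal conditions for I = {0, 4, 8} in ℤ_12:
(1) I is an additive subgroup? Yes
(2) For r ∈ ℤ_12 and a ∈ I: r·a ∈ I? Yes

Yes, I is an ideal of ℤ_12


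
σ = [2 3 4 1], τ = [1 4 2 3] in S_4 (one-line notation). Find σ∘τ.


σ∘τ: apply τ first, then σ
1 →τ 1 →σ 2
2 →τ 4 →σ 1
3 →τ 2 →σ 3
4 →τ 3 →σ 4

σ∘τ = [2 1 3 4]


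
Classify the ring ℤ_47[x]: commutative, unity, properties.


ℤ_47 is a field (n prime), so ℤ_47[x] is a commutative integral domain with unity
Commutative: Yes
Integral domain: Yes
Has unity: Yes

ℤ_47[x]: Commutative=Yes, Unity=Yes


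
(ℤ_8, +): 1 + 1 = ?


Operation: addition mod 8
1 + 1 = (a + b) mod 8 with a = 1, b = 1

1 + 1 = 2


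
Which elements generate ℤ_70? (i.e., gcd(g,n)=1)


g generates ℤ_n iff gcd(g,n) = 1
Prime factors of 70: 2, 5, 7
Generators are g ∈ {1,...,69} not divisible by any of these primes.
Generators: {1, 3, 9, 11, 13, 17, 19, 23, 27, 29, 31, 33, 37, 39, 41, 43, 47, 51, 53, 57, 59, 61, 67, 69}
Number of generators = φ(70) = 24

Generators of ℤ_70 = {1, 3, 9, 11, 13, 17, 19, 23, 27, 29, 31, 33, 37, 39, 41, 43, 47, 51, 53, 57, 59, 61, 67, 69}


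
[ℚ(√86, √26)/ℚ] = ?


[ℚ(√86,√26):ℚ] = [ℚ(√86,√26):ℚ(√86)]·[ℚ(√86):ℚ] = 2·2 = 4

[ℚ(√86, √26)/ℚ] = 4


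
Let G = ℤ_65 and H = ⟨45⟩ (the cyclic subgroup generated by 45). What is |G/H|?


|⟨45⟩| = n / gcd(45, 65) = 65 / 5 = 13
H is normal (ℤ_65 is abelian).
|G/H| = |G| / |H| = 65 / 13 = 5

|G/H| = 5


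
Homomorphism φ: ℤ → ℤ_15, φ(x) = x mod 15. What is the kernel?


Kernel = preimage of identity
ker(φ) = {x ∈ ℤ : x ≡ 0 (mod 15)} = 15ℤ = {0, ±15, ±30, ...}

ker(φ) = 15ℤ


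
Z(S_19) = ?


Z(G) = {g ∈ G | gx = xg for all x ∈ G}
S_n is non-abelian for n ≥ 3; Z(S_19) is trivial

Z(S_19) = {e}


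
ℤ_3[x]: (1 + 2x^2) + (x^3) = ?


Add coefficients mod 3:
x^0: 1 + 0 = 1 (mod 3)
x^1: 0 + 0 = 0 (mod 3)
x^2: 2 + 0 = 2 (mod 3)
x^3: 0 + 1 = 1 (mod 3)
Result: 1 + 2x^2 + x^3

f + g = 1 + 2x^2 + x^3


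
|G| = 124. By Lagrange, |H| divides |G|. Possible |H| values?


Lagrange's theorem: |H| divides |G|
|G| = 124
Divisors of 124: 1, 2, 4, 31, 62, 124

Possible subgroup orders: {1, 2, 4, 31, 62, 124}


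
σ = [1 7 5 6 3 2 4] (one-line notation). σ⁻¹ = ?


To find σ⁻¹, swap domain and range:
σ(1) = 1 → σ⁻¹(1) = 1
σ(2) = 7 → σ⁻¹(7) = 2
σ(3) = 5 → σ⁻¹(5) = 3
σ(4) = 6 → σ⁻¹(6) = 4
σ(5) = 3 → σ⁻¹(3) = 5
σ(6) = 2 → σ⁻¹(2) = 6
σ(7) = 4 → σ⁻¹(4) = 7

σ⁻¹ = [1 6 5 7 3 4 2]


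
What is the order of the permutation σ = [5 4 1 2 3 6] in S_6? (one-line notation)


Cycle decomposition: (1 5 3) (2 4)
Cycle lengths: 3, 2
Order = lcm(3, 2) = 6

ord(σ) = 6


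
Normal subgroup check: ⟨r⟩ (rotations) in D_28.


H = ⟨r⟩ (rotations) in D_28
The rotation subgroup ⟨r⟩ has index 2 in D_28, so it is normal

Yes, normal subgroup


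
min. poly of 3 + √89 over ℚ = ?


Let α = 3 + √89. Then α - 3 = √89, so (α - 3)² = 89, giving α² - 6α - 80 = 0. Degree 2 and α ∉ ℚ, so this is the minimal polynomial.

Minimal polynomial: x² - 6x - 80


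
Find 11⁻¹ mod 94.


Use the extended Euclidean algorithm to write 1 = 11·s + 94·t; then s mod 94 is the inverse.
Euclidean algorithm:
  11 = 0·94 + 11
  94 = 8·11 + 6
  11 = 1·6 + 5
  6 = 1·5 + 1
  5 = 5·1 + 0
gcd(11,94) = 1
Back-substitution gives: 11·(-17) + 94·(2) = 1
So 11⁻¹ ≡ -17 ≡ 77 (mod 94)
Check: 11 × 77 = 847 ≡ 1 (mod 94) ✓

11⁻¹ ≡ 77 (mod 94)


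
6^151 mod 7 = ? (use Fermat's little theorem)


Fermat's little theorem: if p is prime and gcd(a,p)=1, then a^(p-1) ≡ 1 (mod p)
p = 7 is prime, gcd(6,7) = 1
Reduce exponent: 151 mod 6 = 1
So 6^151 ≡ 6^1 (mod 7)
6^1 mod 7 = 6

6^151 ≡ 6 (mod 7)


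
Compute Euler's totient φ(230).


Factor n: 230 = 2 × 5 × 23
φ(n) = n · ∏(1 - 1/p) over distinct primes p | n
φ(230) = 230 · (1 - 1/2) · (1 - 1/5) · (1 - 1/23) = 88

φ(230) = 88


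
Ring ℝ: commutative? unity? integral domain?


ℝ is a field: commutative, has unity, every nonzero element is a unit (hence an integral domain)
Commutative: Yes
Integral domain: Yes
Has unity: Yes

ℝ: Commutative=Yes, Unity=Yes


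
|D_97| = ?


|D_n| = 2n (n rotations and n reflections)
|D_97| = 2×97 = 194

|D_97| = 194


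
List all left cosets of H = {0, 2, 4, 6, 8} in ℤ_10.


H = {0, 2, 4, 6, 8}, |H| = 5
Number of cosets = |G|/|H| = 10/5 = 2
0 + H = {0, 2, 4, 6, 8}
1 + H = {1, 3, 5, 7, 9}

Cosets: 0+H={0,2,4,6,8}; 1+H={1,3,5,7,9}


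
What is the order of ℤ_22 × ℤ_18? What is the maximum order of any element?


|ℤ_22 × ℤ_18| = 22 × 18 = 396
Max element order = lcm(22,18) = 198
Cyclic? No (gcd=2)

|ℤ_22×ℤ_18| = 396, max element order = 198


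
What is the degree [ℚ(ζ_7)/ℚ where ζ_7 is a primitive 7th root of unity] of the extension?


[ℚ(ζ_n):ℚ] = deg Φ_n(x) = φ(n). Here φ(7) = 6

[ℚ(ζ_7)/ℚ where ζ_7 is a primitive 7th root of unity] = 6


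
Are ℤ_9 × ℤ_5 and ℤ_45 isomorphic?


Comparing ℤ_9 × ℤ_5 and ℤ_45:
gcd(9,5) = 1, so ℤ_9 × ℤ_5 ≅ ℤ_45 (CRT)

Yes, ℤ_9 × ℤ_5 ≅ ℤ_45


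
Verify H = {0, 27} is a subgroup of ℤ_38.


Subgroup test for H = {0, 27} in (ℤ_38, +):
(1) 0 ∈ H? Yes
(2) Closure: for all a,b ∈ H, (a+b) mod 38 ∈ H? No  [counterexample: 27 + 27 = 16 ∉ H]
(3) Inverses: for all a ∈ H, -a mod 38 ∈ H? No

No, H is not a subgroup of ℤ_38


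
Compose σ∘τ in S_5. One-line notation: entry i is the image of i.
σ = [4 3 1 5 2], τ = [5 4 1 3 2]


σ∘τ: apply τ first, then σ
1 →τ 5 →σ 2
2 →τ 4 →σ 5
3 →τ 1 →σ 4
4 →τ 3 →σ 1
5 →τ 2 →σ 3

σ∘τ = [2 5 4 1 3]


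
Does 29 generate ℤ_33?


g generates ℤ_n iff gcd(g, n) = 1
gcd(29, 33) = 1
Since gcd = 1, 29 is a generator.

Yes, 29 generates ℤ_33


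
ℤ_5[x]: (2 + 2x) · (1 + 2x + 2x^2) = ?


Expand and collect like terms; reduce coefficients mod 5:
x^0: 2·1 = 2 ≡ 2 (mod 5)
x^1: 2·2 + 2·1 = 6 ≡ 1 (mod 5)
x^2: 2·2 + 2·2 = 8 ≡ 3 (mod 5)
x^3: 2·2 = 4 ≡ 4 (mod 5)
Result: 2 + x + 3x^2 + 4x^3

f · g = 2 + x + 3x^2 + 4x^3


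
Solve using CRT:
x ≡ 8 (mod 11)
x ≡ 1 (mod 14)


m₁ = 11, m₂ = 14, gcd = 1, so CRT applies. M = m₁·m₂ = 154
Let M₁ = M/m₁ = 14, M₂ = M/m₂ = 11
Find y₁ ≡ M₁⁻¹ (mod m₁): 14⁻¹ ≡ 4 (mod 11)
Find y₂ ≡ M₂⁻¹ (mod m₂): 11⁻¹ ≡ 9 (mod 14)
x = a₁·M₁·y₁ + a₂·M₂·y₂ = 8·14·4 + 1·11·9 = 547
Reduce mod 154: x ≡ 85
Check: 85 mod 11 = 8 ✓, 85 mod 14 = 1 ✓

x ≡ 85 (mod 154)


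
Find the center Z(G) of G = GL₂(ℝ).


Z(G) = {g ∈ G | gx = xg for all x ∈ G}
Only scalar multiples of the identity commute with all invertible matrices

Z(GL₂(ℝ)) = {aI : a ∈ ℝ, a ≠ 0}


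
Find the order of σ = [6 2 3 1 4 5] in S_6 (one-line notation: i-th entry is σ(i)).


Cycle decomposition: (1 6 5 4)
Cycle lengths: 4
Order = lcm(4) = 4

ord(σ) = 4


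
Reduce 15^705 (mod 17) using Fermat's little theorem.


Fermat's little theorem: if p is prime and gcd(a,p)=1, then a^(p-1) ≡ 1 (mod p)
p = 17 is prime, gcd(15,17) = 1
Reduce exponent: 705 mod 16 = 1
So 15^705 ≡ 15^1 (mod 17)
15^1 mod 17 = 15

15^705 ≡ 15 (mod 17)


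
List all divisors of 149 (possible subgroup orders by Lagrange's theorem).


Lagrange's theorem: |H| divides |G|
|G| = 149
Divisors of 149: 1, 149

Possible subgroup orders: {1, 149}


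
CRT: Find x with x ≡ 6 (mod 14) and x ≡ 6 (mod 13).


m₁ = 14, m₂ = 13, gcd = 1, so CRT applies. M = m₁·m₂ = 182
Let M₁ = M/m₁ = 13, M₂ = M/m₂ = 14
Find y₁ ≡ M₁⁻¹ (mod m₁): 13⁻¹ ≡ 13 (mod 14)
Find y₂ ≡ M₂⁻¹ (mod m₂): 14⁻¹ ≡ 1 (mod 13)
x = a₁·M₁·y₁ + a₂·M₂·y₂ = 6·13·13 + 6·14·1 = 1098
Reduce mod 182: x ≡ 6
Check: 6 mod 14 = 6 ✓, 6 mod 13 = 6 ✓

x ≡ 6 (mod 182)


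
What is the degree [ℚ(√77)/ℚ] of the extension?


√77 has minimal polynomial x² - 77 (irreducible over ℚ since 77 is squarefree)

[ℚ(√77)/ℚ] = 2


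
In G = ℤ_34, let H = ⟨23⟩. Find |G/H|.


|⟨23⟩| = n / gcd(23, 34) = 34 / 1 = 34
H is normal (ℤ_34 is abelian).
|G/H| = |G| / |H| = 34 / 34 = 1

|G/H| = 1


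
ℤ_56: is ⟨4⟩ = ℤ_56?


g generates ℤ_n iff gcd(g, n) = 1
gcd(4, 56) = 4
Since gcd = 4 ≠ 1, ⟨4⟩ has order 14 < 56, so 4 is not a generator.

No, 4 does not generate ℤ_56


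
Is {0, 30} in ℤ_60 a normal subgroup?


H = {0, 30} in ℤ_60
ℤ_60 is abelian; every subgroup of an abelian group is normal

Yes, normal subgroup


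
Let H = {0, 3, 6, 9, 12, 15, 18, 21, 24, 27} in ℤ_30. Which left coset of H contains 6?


6 + H = {6 + h (mod 30) : h ∈ H}
6+0=6, 6+3=9, 6+6=12, 6+9=15, 6+12=18, 6+15=21, 6+18=24, 6+21=27, 6+24=0, 6+27=3
6 + H = {0, 3, 6, 9, 12, 15, 18, 21, 24, 27} = 0 + H

6 + H = {0, 3, 6, 9, 12, 15, 18, 21, 24, 27}


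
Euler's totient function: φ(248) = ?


Factor n: 248 = 2^3 × 31
φ(n) = n · ∏(1 - 1/p) over distinct primes p | n
φ(248) = 248 · (1 - 1/2) · (1 - 1/31) = 120

φ(248) = 120


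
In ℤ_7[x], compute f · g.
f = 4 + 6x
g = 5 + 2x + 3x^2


Expand and collect like terms; reduce coefficients mod 7:
x^0: 4·5 = 20 ≡ 6 (mod 7)
x^1: 4·2 + 6·5 = 38 ≡ 3 (mod 7)
x^2: 4·3 + 6·2 = 24 ≡ 3 (mod 7)
x^3: 6·3 = 18 ≡ 4 (mod 7)
Result: 6 + 3x + 3x^2 + 4x^3

f · g = 6 + 3x + 3x^2 + 4x^3


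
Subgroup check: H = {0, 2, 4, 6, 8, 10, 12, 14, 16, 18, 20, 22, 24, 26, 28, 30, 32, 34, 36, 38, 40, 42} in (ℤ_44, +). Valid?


Subgroup test for H = {0, 2, 4, 6, 8, 10, 12, 14, 16, 18, 20, 22, 24, 26, 28, 30, 32, 34, 36, 38, 40, 42} in (ℤ_44, +):
(1) 0 ∈ H? Yes
(2) Closure: for all a,b ∈ H, (a+b) mod 44 ∈ H? Yes
(3) Inverses: for all a ∈ H, -a mod 44 ∈ H? Yes

Yes, H is a subgroup of ℤ_44


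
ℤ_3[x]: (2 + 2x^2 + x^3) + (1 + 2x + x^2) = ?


Add coefficients mod 3:
x^0: 2 + 1 = 0 (mod 3)
x^1: 0 + 2 = 2 (mod 3)
x^2: 2 + 1 = 0 (mod 3)
x^3: 1 + 0 = 1 (mod 3)
Result: 2x + x^3

f + g = 2x + x^3


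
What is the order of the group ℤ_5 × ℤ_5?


|A × B| = |A| · |B|
|ℤ_5 × ℤ_5| = 5 × 5 = 25

|ℤ_5 × ℤ_5| = 25


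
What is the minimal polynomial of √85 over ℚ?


√85 satisfies x² - 85 = 0, irreducible over ℚ since 85 is squarefree

Minimal polynomial: x² - 85


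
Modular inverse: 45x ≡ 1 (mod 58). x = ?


Use the extended Euclidean algorithm to write 1 = 45·s + 58·t; then s mod 58 is the inverse.
Euclidean algorithm:
  45 = 0·58 + 45
  58 = 1·45 + 13
  45 = 3·13 + 6
  13 = 2·6 + 1
  6 = 6·1 + 0
gcd(45,58) = 1
Back-substitution gives: 45·(-9) + 58·(7) = 1
So 45⁻¹ ≡ -9 ≡ 49 (mod 58)
Check: 45 × 49 = 2205 ≡ 1 (mod 58) ✓

45⁻¹ ≡ 49 (mod 58)


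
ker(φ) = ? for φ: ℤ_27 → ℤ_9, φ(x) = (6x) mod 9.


Kernel = preimage of identity
ker(φ) = {x ∈ ℤ_27 : 6x ≡ 0 (mod 9)}. Since 9 | 27, φ is well-defined. The kernel is the cyclic subgroup ⟨3⟩ of ℤ_27 (order 9), i.e. {0, 3, 6, 9, 12, 15, 18, 21, 24}

ker(φ) = {0, 3, 6, 9, 12, 15, 18, 21, 24}


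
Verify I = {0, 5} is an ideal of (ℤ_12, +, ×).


Check ideal conditions for I = {0, 5} in ℤ_12:
(1) I is an additive subgroup? No
(2) For r ∈ ℤ_12 and a ∈ I: r·a ∈ I? No  [counterexample: r=2, a=5, r·a mod 12 = 10 ∉ I]

No, I is not an ideal of ℤ_12


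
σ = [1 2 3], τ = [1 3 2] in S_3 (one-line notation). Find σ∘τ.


σ∘τ: apply τ first, then σ
1 →τ 1 →σ 1
2 →τ 3 →σ 3
3 →τ 2 →σ 2

σ∘τ = [1 3 2]


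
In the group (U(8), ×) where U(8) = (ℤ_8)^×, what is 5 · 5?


Operation: multiplication mod 8
5 · 5 = (a × b) mod 8 with a = 5, b = 5

5 · 5 = 1


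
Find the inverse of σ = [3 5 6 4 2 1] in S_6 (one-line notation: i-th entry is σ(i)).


To find σ⁻¹, swap domain and range:
σ(1) = 3 → σ⁻¹(3) = 1
σ(2) = 5 → σ⁻¹(5) = 2
σ(3) = 6 → σ⁻¹(6) = 3
σ(4) = 4 → σ⁻¹(4) = 4
σ(5) = 2 → σ⁻¹(2) = 5
σ(6) = 1 → σ⁻¹(1) = 6

σ⁻¹ = [6 5 1 4 2 3]


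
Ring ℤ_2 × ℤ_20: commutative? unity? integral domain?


Direct product ring; commutative with unity (1,1); but (1,0)·(0,1) = (0,0) gives zero divisors, so not an integral domain
Commutative: Yes
Integral domain: No
Has unity: Yes

ℤ_2 × ℤ_20: Commutative=Yes, Unity=Yes


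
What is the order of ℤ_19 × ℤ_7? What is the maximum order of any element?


|ℤ_19 × ℤ_7| = 19 × 7 = 133
Max element order = lcm(19,7) = 133
Cyclic? Yes (gcd=1)

|ℤ_19×ℤ_7| = 133, max element order = 133


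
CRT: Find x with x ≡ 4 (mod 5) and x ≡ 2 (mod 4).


m₁ = 5, m₂ = 4, gcd = 1, so CRT applies. M = m₁·m₂ = 20
Let M₁ = M/m₁ = 4, M₂ = M/m₂ = 5
Find y₁ ≡ M₁⁻¹ (mod m₁): 4⁻¹ ≡ 4 (mod 5)
Find y₂ ≡ M₂⁻¹ (mod m₂): 5⁻¹ ≡ 1 (mod 4)
x = a₁·M₁·y₁ + a₂·M₂·y₂ = 4·4·4 + 2·5·1 = 74
Reduce mod 20: x ≡ 14
Check: 14 mod 5 = 4 ✓, 14 mod 4 = 2 ✓

x ≡ 14 (mod 20)


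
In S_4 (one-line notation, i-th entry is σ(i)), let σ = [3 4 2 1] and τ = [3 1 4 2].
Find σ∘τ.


σ∘τ: apply τ first, then σ
1 →τ 3 →σ 2
2 →τ 1 →σ 3
3 →τ 4 →σ 1
4 →τ 2 →σ 4

σ∘τ = [2 3 1 4]


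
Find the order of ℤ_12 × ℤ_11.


|A × B| = |A| · |B|
|ℤ_12 × ℤ_11| = 12 × 11 = 132

|ℤ_12 × ℤ_11| = 132


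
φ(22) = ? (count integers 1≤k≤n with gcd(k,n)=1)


φ(n) = count of k ∈ {1,...,n} with gcd(k,n)=1
Coprimes to 22: {1, 3, 5, 7, 9, 13, 15, 17, 19, 21}
Count: 10

φ(22) = 10


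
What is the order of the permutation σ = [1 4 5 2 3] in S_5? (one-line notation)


Cycle decomposition: (2 4) (3 5)
Cycle lengths: 2, 2
Order = lcm(2, 2) = 2

ord(σ) = 2
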